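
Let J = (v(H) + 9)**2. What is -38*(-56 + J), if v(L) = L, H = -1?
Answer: -304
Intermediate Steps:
J = 64 (J = (-1 + 9)**2 = 8**2 = 64)
-38*(-56 + J) = -38*(-56 + 64) = -38*8 = -304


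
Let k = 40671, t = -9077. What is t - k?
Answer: -49748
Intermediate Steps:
t - k = -9077 - 1*40671 = -9077 - 40671 = -49748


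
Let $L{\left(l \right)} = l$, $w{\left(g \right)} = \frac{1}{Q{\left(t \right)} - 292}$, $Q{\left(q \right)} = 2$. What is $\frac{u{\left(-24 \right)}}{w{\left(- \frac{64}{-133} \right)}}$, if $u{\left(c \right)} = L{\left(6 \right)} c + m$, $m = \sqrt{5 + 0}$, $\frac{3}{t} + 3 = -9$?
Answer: $41760 - 290 \sqrt{5} \approx 41112.0$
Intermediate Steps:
$t = - \frac{1}{4}$ ($t = \frac{3}{-3 - 9} = \frac{3}{-12} = 3 \left(- \frac{1}{12}\right) = - \frac{1}{4} \approx -0.25$)
$w{\left(g \right)} = - \frac{1}{290}$ ($w{\left(g \right)} = \frac{1}{2 - 292} = \frac{1}{-290} = - \frac{1}{290}$)
$m = \sqrt{5} \approx 2.2361$
$u{\left(c \right)} = \sqrt{5} + 6 c$ ($u{\left(c \right)} = 6 c + \sqrt{5} = \sqrt{5} + 6 c$)
$\frac{u{\left(-24 \right)}}{w{\left(- \frac{64}{-133} \right)}} = \frac{\sqrt{5} + 6 \left(-24\right)}{- \frac{1}{290}} = \left(\sqrt{5} - 144\right) \left(-290\right) = \left(-144 + \sqrt{5}\right) \left(-290\right) = 41760 - 290 \sqrt{5}$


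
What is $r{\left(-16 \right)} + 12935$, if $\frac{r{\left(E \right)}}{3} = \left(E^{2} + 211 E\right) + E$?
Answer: $3527$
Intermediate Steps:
$r{\left(E \right)} = 3 E^{2} + 636 E$ ($r{\left(E \right)} = 3 \left(\left(E^{2} + 211 E\right) + E\right) = 3 \left(E^{2} + 212 E\right) = 3 E^{2} + 636 E$)
$r{\left(-16 \right)} + 12935 = 3 \left(-16\right) \left(212 - 16\right) + 12935 = 3 \left(-16\right) 196 + 12935 = -9408 + 12935 = 3527$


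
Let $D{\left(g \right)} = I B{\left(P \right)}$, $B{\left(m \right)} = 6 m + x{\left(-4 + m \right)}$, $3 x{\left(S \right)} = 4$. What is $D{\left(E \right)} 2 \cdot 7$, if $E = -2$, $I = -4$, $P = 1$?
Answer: $- \frac{1232}{3} \approx -410.67$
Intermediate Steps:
$x{\left(S \right)} = \frac{4}{3}$ ($x{\left(S \right)} = \frac{1}{3} \cdot 4 = \frac{4}{3}$)
$B{\left(m \right)} = \frac{4}{3} + 6 m$ ($B{\left(m \right)} = 6 m + \frac{4}{3} = \frac{4}{3} + 6 m$)
$D{\left(g \right)} = - \frac{88}{3}$ ($D{\left(g \right)} = - 4 \left(\frac{4}{3} + 6 \cdot 1\right) = - 4 \left(\frac{4}{3} + 6\right) = \left(-4\right) \frac{22}{3} = - \frac{88}{3}$)
$D{\left(E \right)} 2 \cdot 7 = \left(- \frac{88}{3}\right) 2 \cdot 7 = \left(- \frac{176}{3}\right) 7 = - \frac{1232}{3}$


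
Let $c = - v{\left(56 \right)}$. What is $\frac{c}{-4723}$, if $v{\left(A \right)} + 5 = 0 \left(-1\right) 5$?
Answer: $- \frac{5}{4723} \approx -0.0010586$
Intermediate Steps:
$v{\left(A \right)} = -5$ ($v{\left(A \right)} = -5 + 0 \left(-1\right) 5 = -5 + 0 \cdot 5 = -5 + 0 = -5$)
$c = 5$ ($c = \left(-1\right) \left(-5\right) = 5$)
$\frac{c}{-4723} = \frac{5}{-4723} = 5 \left(- \frac{1}{4723}\right) = - \frac{5}{4723}$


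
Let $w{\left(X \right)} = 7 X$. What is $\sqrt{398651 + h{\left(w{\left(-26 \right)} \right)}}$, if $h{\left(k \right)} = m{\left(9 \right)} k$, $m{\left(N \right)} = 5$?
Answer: $\sqrt{397741} \approx 630.67$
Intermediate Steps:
$h{\left(k \right)} = 5 k$
$\sqrt{398651 + h{\left(w{\left(-26 \right)} \right)}} = \sqrt{398651 + 5 \cdot 7 \left(-26\right)} = \sqrt{398651 + 5 \left(-182\right)} = \sqrt{398651 - 910} = \sqrt{397741}$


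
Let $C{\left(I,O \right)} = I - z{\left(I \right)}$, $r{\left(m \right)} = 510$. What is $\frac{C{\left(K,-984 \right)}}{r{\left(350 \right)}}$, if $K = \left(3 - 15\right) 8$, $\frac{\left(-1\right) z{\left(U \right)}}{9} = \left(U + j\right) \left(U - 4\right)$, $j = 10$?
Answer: $\frac{12884}{85} \approx 151.58$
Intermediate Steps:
$z{\left(U \right)} = - 9 \left(-4 + U\right) \left(10 + U\right)$ ($z{\left(U \right)} = - 9 \left(U + 10\right) \left(U - 4\right) = - 9 \left(10 + U\right) \left(-4 + U\right) = - 9 \left(-4 + U\right) \left(10 + U\right)$)
$K = -96$ ($K = \left(-12\right) 8 = -96$)
$C{\left(I,O \right)} = -360 + 9 I^{2} + 55 I$ ($C{\left(I,O \right)} = I - \left(360 - 54 I - 9 I^{2}\right) = I + \left(-360 + 9 I^{2} + 54 I\right) = -360 + 9 I^{2} + 55 I$)
$\frac{C{\left(K,-984 \right)}}{r{\left(350 \right)}} = \frac{-360 + 9 \left(-96\right)^{2} + 55 \left(-96\right)}{510} = \left(-360 + 9 \cdot 9216 - 5280\right) \frac{1}{510} = \left(-360 + 82944 - 5280\right) \frac{1}{510} = 77304 \cdot \frac{1}{510} = \frac{12884}{85}$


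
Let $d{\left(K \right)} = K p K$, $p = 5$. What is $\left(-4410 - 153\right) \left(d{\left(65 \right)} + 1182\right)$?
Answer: $-101786841$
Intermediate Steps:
$d{\left(K \right)} = 5 K^{2}$ ($d{\left(K \right)} = K 5 K = 5 K K = 5 K^{2}$)
$\left(-4410 - 153\right) \left(d{\left(65 \right)} + 1182\right) = \left(-4410 - 153\right) \left(5 \cdot 65^{2} + 1182\right) = - 4563 \left(5 \cdot 4225 + 1182\right) = - 4563 \left(21125 + 1182\right) = \left(-4563\right) 22307 = -101786841$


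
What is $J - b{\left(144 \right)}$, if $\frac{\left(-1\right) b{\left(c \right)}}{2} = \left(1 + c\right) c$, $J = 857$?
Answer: $42617$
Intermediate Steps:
$b{\left(c \right)} = - 2 c \left(1 + c\right)$ ($b{\left(c \right)} = - 2 \left(1 + c\right) c = - 2 c \left(1 + c\right)$)
$J - b{\left(144 \right)} = 857 - \left(-2\right) 144 \left(1 + 144\right) = 857 - \left(-2\right) 144 \cdot 145 = 857 - -41760 = 857 + 41760 = 42617$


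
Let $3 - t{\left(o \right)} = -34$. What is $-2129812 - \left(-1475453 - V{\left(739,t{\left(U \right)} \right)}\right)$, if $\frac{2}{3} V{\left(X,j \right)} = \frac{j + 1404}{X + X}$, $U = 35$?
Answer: $- \frac{1934280881}{2956} \approx -6.5436 \cdot 10^{5}$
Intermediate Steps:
$t{\left(o \right)} = 37$ ($t{\left(o \right)} = 3 - -34 = 3 + 34 = 37$)
$V{\left(X,j \right)} = \frac{3 \left(1404 + j\right)}{4 X}$ ($V{\left(X,j \right)} = \frac{3 \frac{j + 1404}{X + X}}{2} = \frac{3 \frac{1404 + j}{2 X}}{2} = \frac{3 \left(1404 + j\right)}{4 X}$)
$-2129812 - \left(-1475453 - V{\left(739,t{\left(U \right)} \right)}\right) = -2129812 - \left(-1475453 - \frac{3 \left(1404 + 37\right)}{4 \cdot 739}\right) = -2129812 - \left(-1475453 - \frac{3}{4} \cdot \frac{1}{739} \cdot 1441\right) = -2129812 - \left(-1475453 - \frac{4323}{2956}\right) = -2129812 - - \frac{4361443391}{2956} = -2129812 + \frac{4361443391}{2956} = - \frac{1934280881}{2956}$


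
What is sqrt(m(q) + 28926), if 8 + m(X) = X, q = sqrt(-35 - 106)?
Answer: sqrt(28918 + I*sqrt(141)) ≈ 170.05 + 0.0349*I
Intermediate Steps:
q = I*sqrt(141) (q = sqrt(-141) = I*sqrt(141) ≈ 11.874*I)
m(X) = -8 + X
sqrt(m(q) + 28926) = sqrt((-8 + I*sqrt(141)) + 28926) = sqrt(28918 + I*sqrt(141))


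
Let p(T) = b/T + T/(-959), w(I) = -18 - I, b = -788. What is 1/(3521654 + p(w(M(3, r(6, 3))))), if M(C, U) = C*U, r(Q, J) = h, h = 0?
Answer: 8631/30395773682 ≈ 2.8395e-7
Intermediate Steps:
r(Q, J) = 0
p(T) = -788/T - T/959 (p(T) = -788/T + T/(-959) = -788/T + T*(-1/959) = -788/T - T/959)
1/(3521654 + p(w(M(3, r(6, 3))))) = 1/(3521654 + (-788/(-18 - 3*0) - (-18 - 3*0)/959)) = 1/(3521654 + (-788/(-18 - 1*0) - (-18 - 1*0)/959)) = 1/(3521654 + (-788/(-18 + 0) - (-18 + 0)/959)) = 1/(3521654 + (-788/(-18) - 1/959*(-18))) = 1/(3521654 + (-788*(-1/18) + 18/959)) = 1/(3521654 + (394/9 + 18/959)) = 1/(3521654 + 378008/8631) = 1/(30395773682/8631) = 8631/30395773682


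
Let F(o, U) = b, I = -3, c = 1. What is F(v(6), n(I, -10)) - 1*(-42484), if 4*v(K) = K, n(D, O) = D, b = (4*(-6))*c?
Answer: 42460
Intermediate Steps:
b = -24 (b = (4*(-6))*1 = -24*1 = -24)
v(K) = K/4
F(o, U) = -24
F(v(6), n(I, -10)) - 1*(-42484) = -24 - 1*(-42484) = -24 + 42484 = 42460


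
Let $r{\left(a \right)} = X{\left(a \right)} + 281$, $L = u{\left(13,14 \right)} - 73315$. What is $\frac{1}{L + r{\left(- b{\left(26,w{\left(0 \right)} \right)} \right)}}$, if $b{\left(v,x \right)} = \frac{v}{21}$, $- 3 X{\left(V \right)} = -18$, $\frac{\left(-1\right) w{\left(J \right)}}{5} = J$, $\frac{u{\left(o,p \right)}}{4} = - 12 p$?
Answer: $- \frac{1}{73700} \approx -1.3569 \cdot 10^{-5}$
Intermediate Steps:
$u{\left(o,p \right)} = - 48 p$ ($u{\left(o,p \right)} = 4 \left(- 12 p\right) = - 48 p$)
$w{\left(J \right)} = - 5 J$
$L = -73987$ ($L = \left(-48\right) 14 - 73315 = -672 - 73315 = -73987$)
$X{\left(V \right)} = 6$ ($X{\left(V \right)} = \left(- \frac{1}{3}\right) \left(-18\right) = 6$)
$b{\left(v,x \right)} = \frac{v}{21}$ ($b{\left(v,x \right)} = v \frac{1}{21} = \frac{v}{21}$)
$r{\left(a \right)} = 287$ ($r{\left(a \right)} = 6 + 281 = 287$)
$\frac{1}{L + r{\left(- b{\left(26,w{\left(0 \right)} \right)} \right)}} = \frac{1}{-73987 + 287} = \frac{1}{-73700} = - \frac{1}{73700}$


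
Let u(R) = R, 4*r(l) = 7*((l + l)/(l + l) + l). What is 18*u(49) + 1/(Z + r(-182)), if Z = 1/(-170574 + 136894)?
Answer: 9409266682/10668141 ≈ 882.00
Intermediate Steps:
r(l) = 7/4 + 7*l/4 (r(l) = (7*((l + l)/(l + l) + l))/4 = (7*((2*l)/((2*l)) + l))/4 = (7*((2*l)*(1/(2*l)) + l))/4 = (7*(1 + l))/4 = (7 + 7*l)/4 = 7/4 + 7*l/4)
Z = -1/33680 (Z = 1/(-33680) = -1/33680 ≈ -2.9691e-5)
18*u(49) + 1/(Z + r(-182)) = 18*49 + 1/(-1/33680 + (7/4 + (7/4)*(-182))) = 882 + 1/(-1/33680 + (7/4 - 637/2)) = 882 + 1/(-1/33680 - 1267/4) = 882 + 1/(-10668141/33680) = 882 - 33680/10668141 = 9409266682/10668141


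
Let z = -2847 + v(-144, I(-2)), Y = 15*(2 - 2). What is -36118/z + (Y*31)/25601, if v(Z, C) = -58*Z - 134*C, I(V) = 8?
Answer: -36118/4433 ≈ -8.1475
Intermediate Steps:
Y = 0 (Y = 15*0 = 0)
v(Z, C) = -134*C - 58*Z
z = 4433 (z = -2847 + (-134*8 - 58*(-144)) = -2847 + (-1072 + 8352) = -2847 + 7280 = 4433)
-36118/z + (Y*31)/25601 = -36118/4433 + (0*31)/25601 = -36118*1/4433 + 0*(1/25601) = -36118/4433 + 0 = -36118/4433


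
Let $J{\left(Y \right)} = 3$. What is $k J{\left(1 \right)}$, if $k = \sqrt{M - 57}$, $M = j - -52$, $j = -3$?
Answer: $6 i \sqrt{2} \approx 8.4853 i$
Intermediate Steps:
$M = 49$ ($M = -3 - -52 = -3 + 52 = 49$)
$k = 2 i \sqrt{2}$ ($k = \sqrt{49 - 57} = \sqrt{-8} = 2 i \sqrt{2} \approx 2.8284 i$)
$k J{\left(1 \right)} = 2 i \sqrt{2} \cdot 3 = 6 i \sqrt{2}$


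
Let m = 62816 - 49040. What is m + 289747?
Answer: 303523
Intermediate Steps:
m = 13776
m + 289747 = 13776 + 289747 = 303523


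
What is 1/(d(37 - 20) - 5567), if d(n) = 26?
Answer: -1/5541 ≈ -0.00018047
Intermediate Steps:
1/(d(37 - 20) - 5567) = 1/(26 - 5567) = 1/(-5541) = -1/5541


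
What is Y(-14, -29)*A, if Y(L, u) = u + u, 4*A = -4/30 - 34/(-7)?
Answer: -7192/105 ≈ -68.495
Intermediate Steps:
A = 124/105 (A = (-4/30 - 34/(-7))/4 = (-4*1/30 - 34*(-⅐))/4 = (-2/15 + 34/7)/4 = (¼)*(496/105) = 124/105 ≈ 1.1810)
Y(L, u) = 2*u
Y(-14, -29)*A = (2*(-29))*(124/105) = -58*124/105 = -7192/105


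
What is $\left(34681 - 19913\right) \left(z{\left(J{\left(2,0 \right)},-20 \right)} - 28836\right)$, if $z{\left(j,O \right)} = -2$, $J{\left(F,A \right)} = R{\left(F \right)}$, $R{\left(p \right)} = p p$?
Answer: $-425879584$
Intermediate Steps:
$R{\left(p \right)} = p^{2}$
$J{\left(F,A \right)} = F^{2}$
$\left(34681 - 19913\right) \left(z{\left(J{\left(2,0 \right)},-20 \right)} - 28836\right) = \left(34681 - 19913\right) \left(-2 - 28836\right) = 14768 \left(-28838\right) = -425879584$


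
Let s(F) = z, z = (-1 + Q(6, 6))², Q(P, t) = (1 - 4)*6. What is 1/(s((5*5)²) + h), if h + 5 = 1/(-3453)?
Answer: 3453/1229267 ≈ 0.0028090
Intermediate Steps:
Q(P, t) = -18 (Q(P, t) = -3*6 = -18)
h = -17266/3453 (h = -5 + 1/(-3453) = -5 - 1/3453 = -17266/3453 ≈ -5.0003)
z = 361 (z = (-1 - 18)² = (-19)² = 361)
s(F) = 361
1/(s((5*5)²) + h) = 1/(361 - 17266/3453) = 1/(1229267/3453) = 3453/1229267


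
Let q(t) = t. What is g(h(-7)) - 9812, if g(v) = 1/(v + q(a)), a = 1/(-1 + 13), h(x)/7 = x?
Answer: -5759656/587 ≈ -9812.0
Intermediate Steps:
h(x) = 7*x
a = 1/12 ≈ 0.083333
g(v) = 1/(1/12 + v) (g(v) = 1/(v + 1/12) = 1/(1/12 + v))
g(h(-7)) - 9812 = 12/(1 + 12*(7*(-7))) - 9812 = 12/(1 + 12*(-49)) - 9812 = 12/(1 - 588) - 9812 = 12/(-587) - 9812 = 12*(-1/587) - 9812 = -12/587 - 9812 = -5759656/587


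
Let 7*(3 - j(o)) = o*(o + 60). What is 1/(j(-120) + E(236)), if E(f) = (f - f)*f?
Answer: -7/7179 ≈ -0.00097507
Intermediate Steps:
j(o) = 3 - o*(60 + o)/7 (j(o) = 3 - o*(o + 60)/7 = 3 - o*(60 + o)/7)
E(f) = 0 (E(f) = 0*f = 0)
1/(j(-120) + E(236)) = 1/((3 - 60/7*(-120) - ⅐*(-120)²) + 0) = 1/((3 + 7200/7 - ⅐*14400) + 0) = 1/((3 + 7200/7 - 14400/7) + 0) = 1/(-7179/7 + 0) = 1/(-7179/7) = -7/7179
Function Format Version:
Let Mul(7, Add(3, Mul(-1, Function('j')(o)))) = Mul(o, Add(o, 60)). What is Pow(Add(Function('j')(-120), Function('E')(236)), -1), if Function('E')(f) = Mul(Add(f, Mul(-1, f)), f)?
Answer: Rational(-7, 7179) ≈ -0.00097507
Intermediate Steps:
Function('j')(o) = Add(3, Mul(Rational(-1, 7), o, Add(60, o))) (Function('j')(o) = Add(3, Mul(Rational(-1, 7), Mul(o, Add(o, 60)))) = Add(3, Mul(Rational(-1, 7), Mul(o, Add(60, o)))) = Add(3, Mul(Rational(-1, 7), o, Add(60, o))))
Function('E')(f) = 0 (Function('E')(f) = Mul(0, f) = 0)
Pow(Add(Function('j')(-120), Function('E')(236)), -1) = Pow(Add(Add(3, Mul(Rational(-60, 7), -120), Mul(Rational(-1, 7), Pow(-120, 2))), 0), -1) = Pow(Add(Add(3, Rational(7200, 7), Mul(Rational(-1, 7), 14400)), 0), -1) = Pow(Add(Add(3, Rational(7200, 7), Rational(-14400, 7)), 0), -1) = Pow(Add(Rational(-7179, 7), 0), -1) = Pow(Rational(-7179, 7), -1) = Rational(-7, 7179)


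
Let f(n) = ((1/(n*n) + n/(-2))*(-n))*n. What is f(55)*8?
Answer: 665492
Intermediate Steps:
f(n) = -n**2*(n**(-2) - n/2) (f(n) = ((n**(-2) + n*(-1/2))*(-n))*n = ((n**(-2) - n/2)*(-n))*n = (-n*(n**(-2) - n/2))*n = -n**2*(n**(-2) - n/2))
f(55)*8 = (-1 + (1/2)*55**3)*8 = (-1 + (1/2)*166375)*8 = (-1 + 166375/2)*8 = (166373/2)*8 = 665492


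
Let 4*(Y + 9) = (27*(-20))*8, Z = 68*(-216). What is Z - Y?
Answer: -13599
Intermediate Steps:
Z = -14688
Y = -1089 (Y = -9 + ((27*(-20))*8)/4 = -9 + (-540*8)/4 = -9 + (1/4)*(-4320) = -9 - 1080 = -1089)
Z - Y = -14688 - 1*(-1089) = -14688 + 1089 = -13599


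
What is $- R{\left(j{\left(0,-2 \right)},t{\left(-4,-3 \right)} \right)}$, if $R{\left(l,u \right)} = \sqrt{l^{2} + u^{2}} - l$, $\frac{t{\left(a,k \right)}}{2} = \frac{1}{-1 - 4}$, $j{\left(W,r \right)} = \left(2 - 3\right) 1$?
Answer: $-1 - \frac{\sqrt{29}}{5} \approx -2.077$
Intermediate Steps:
$j{\left(W,r \right)} = -1$ ($j{\left(W,r \right)} = \left(-1\right) 1 = -1$)
$t{\left(a,k \right)} = - \frac{2}{5}$ ($t{\left(a,k \right)} = \frac{2}{-1 - 4} = \frac{2}{-5} = 2 \left(- \frac{1}{5}\right) = - \frac{2}{5}$)
$- R{\left(j{\left(0,-2 \right)},t{\left(-4,-3 \right)} \right)} = - (\sqrt{\left(-1\right)^{2} + \left(- \frac{2}{5}\right)^{2}} - -1) = - (\sqrt{1 + \frac{4}{25}} + 1) = - (\sqrt{\frac{29}{25}} + 1) = - (\frac{\sqrt{29}}{5} + 1) = - (1 + \frac{\sqrt{29}}{5}) = -1 - \frac{\sqrt{29}}{5}$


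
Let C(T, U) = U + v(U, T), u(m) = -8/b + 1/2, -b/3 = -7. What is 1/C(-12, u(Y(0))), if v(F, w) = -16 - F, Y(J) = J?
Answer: -1/16 ≈ -0.062500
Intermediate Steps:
b = 21 (b = -3*(-7) = 21)
u(m) = 5/42 (u(m) = -8/21 + 1/2 = -8*1/21 + 1*(½) = -8/21 + ½ = 5/42)
C(T, U) = -16 (C(T, U) = U + (-16 - U) = -16)
1/C(-12, u(Y(0))) = 1/(-16) = -1/16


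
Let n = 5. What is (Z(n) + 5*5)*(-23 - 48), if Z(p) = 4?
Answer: -2059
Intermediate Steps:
(Z(n) + 5*5)*(-23 - 48) = (4 + 5*5)*(-23 - 48) = (4 + 25)*(-71) = 29*(-71) = -2059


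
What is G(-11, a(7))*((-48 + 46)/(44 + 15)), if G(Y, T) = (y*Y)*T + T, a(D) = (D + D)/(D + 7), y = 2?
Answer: 42/59 ≈ 0.71186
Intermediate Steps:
a(D) = 2*D/(7 + D) (a(D) = (2*D)/(7 + D) = 2*D/(7 + D))
G(Y, T) = T + 2*T*Y (G(Y, T) = (2*Y)*T + T = 2*T*Y + T = T + 2*T*Y)
G(-11, a(7))*((-48 + 46)/(44 + 15)) = ((2*7/(7 + 7))*(1 + 2*(-11)))*((-48 + 46)/(44 + 15)) = ((2*7/14)*(1 - 22))*(-2/59) = ((2*7*(1/14))*(-21))*(-2*1/59) = (1*(-21))*(-2/59) = -21*(-2/59) = 42/59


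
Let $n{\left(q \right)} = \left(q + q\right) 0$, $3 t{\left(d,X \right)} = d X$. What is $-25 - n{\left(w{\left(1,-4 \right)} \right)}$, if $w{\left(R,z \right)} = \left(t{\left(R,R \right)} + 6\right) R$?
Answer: $-25$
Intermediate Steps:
$t{\left(d,X \right)} = \frac{X d}{3}$ ($t{\left(d,X \right)} = \frac{d X}{3} = \frac{X d}{3}$)
$w{\left(R,z \right)} = R \left(6 + \frac{R^{2}}{3}\right)$ ($w{\left(R,z \right)} = \left(\frac{R R}{3} + 6\right) R = \left(\frac{R^{2}}{3} + 6\right) R = \left(6 + \frac{R^{2}}{3}\right) R = R \left(6 + \frac{R^{2}}{3}\right)$)
$n{\left(q \right)} = 0$ ($n{\left(q \right)} = 2 q 0 = 0$)
$-25 - n{\left(w{\left(1,-4 \right)} \right)} = -25 - 0 = -25 + 0 = -25$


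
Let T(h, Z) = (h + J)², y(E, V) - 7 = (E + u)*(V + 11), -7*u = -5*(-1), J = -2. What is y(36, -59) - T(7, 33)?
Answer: -11982/7 ≈ -1711.7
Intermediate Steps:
u = -5/7 (u = -(-5)*(-1)/7 = -⅐*5 = -5/7 ≈ -0.71429)
y(E, V) = 7 + (11 + V)*(-5/7 + E) (y(E, V) = 7 + (E - 5/7)*(V + 11) = 7 + (-5/7 + E)*(11 + V) = 7 + (11 + V)*(-5/7 + E))
T(h, Z) = (-2 + h)² (T(h, Z) = (h - 2)² = (-2 + h)²)
y(36, -59) - T(7, 33) = (-6/7 + 11*36 - 5/7*(-59) + 36*(-59)) - (-2 + 7)² = (-6/7 + 396 + 295/7 - 2124) - 1*5² = -11807/7 - 1*25 = -11807/7 - 25 = -11982/7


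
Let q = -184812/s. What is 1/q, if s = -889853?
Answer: 889853/184812 ≈ 4.8149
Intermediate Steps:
q = 184812/889853 (q = -184812/(-889853) = -184812*(-1/889853) = 184812/889853 ≈ 0.20769)
1/q = 1/(184812/889853) = 889853/184812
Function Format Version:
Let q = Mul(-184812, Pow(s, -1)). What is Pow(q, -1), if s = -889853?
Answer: Rational(889853, 184812) ≈ 4.8149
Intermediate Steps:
q = Rational(184812, 889853) (q = Mul(-184812, Pow(-889853, -1)) = Mul(-184812, Rational(-1, 889853)) = Rational(184812, 889853) ≈ 0.20769)
Pow(q, -1) = Pow(Rational(184812, 889853), -1) = Rational(889853, 184812)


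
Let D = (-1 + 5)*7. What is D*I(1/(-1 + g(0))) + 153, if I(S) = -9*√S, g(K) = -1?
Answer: 153 - 126*I*√2 ≈ 153.0 - 178.19*I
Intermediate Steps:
D = 28 (D = 4*7 = 28)
D*I(1/(-1 + g(0))) + 153 = 28*(-9*I*√2/2) + 153 = -126*I*√2 + 153 = 153 - 126*I*√2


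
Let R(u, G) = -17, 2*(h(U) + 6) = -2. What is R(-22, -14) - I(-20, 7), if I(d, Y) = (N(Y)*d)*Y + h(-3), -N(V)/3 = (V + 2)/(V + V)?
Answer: -280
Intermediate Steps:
h(U) = -7 (h(U) = -6 + (½)*(-2) = -6 - 1 = -7)
N(V) = -3*(2 + V)/(2*V) (N(V) = -3*(V + 2)/(V + V) = -3*(2 + V)/(2*V))
I(d, Y) = -7 + Y*d*(-3/2 - 3/Y) (I(d, Y) = ((-3/2 - 3/Y)*d)*Y - 7 = (d*(-3/2 - 3/Y))*Y - 7 = Y*d*(-3/2 - 3/Y) - 7 = -7 + Y*d*(-3/2 - 3/Y))
R(-22, -14) - I(-20, 7) = -17 - (-7 - 3/2*(-20)*(2 + 7)) = -17 - (-7 - 3/2*(-20)*9) = -17 - (-7 + 270) = -17 - 1*263 = -17 - 263 = -280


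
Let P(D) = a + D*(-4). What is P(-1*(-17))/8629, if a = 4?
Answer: -64/8629 ≈ -0.0074169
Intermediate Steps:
P(D) = 4 - 4*D (P(D) = 4 + D*(-4) = 4 - 4*D)
P(-1*(-17))/8629 = (4 - (-4)*(-17))/8629 = (4 - 4*17)*(1/8629) = (4 - 68)*(1/8629) = -64*1/8629 = -64/8629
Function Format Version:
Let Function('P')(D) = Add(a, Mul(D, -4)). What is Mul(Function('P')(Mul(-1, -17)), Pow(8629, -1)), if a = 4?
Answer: Rational(-64, 8629) ≈ -0.0074169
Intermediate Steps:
Function('P')(D) = Add(4, Mul(-4, D)) (Function('P')(D) = Add(4, Mul(D, -4)) = Add(4, Mul(-4, D)))
Mul(Function('P')(Mul(-1, -17)), Pow(8629, -1)) = Mul(Add(4, Mul(-4, Mul(-1, -17))), Pow(8629, -1)) = Mul(Add(4, Mul(-4, 17)), Rational(1, 8629)) = Mul(Add(4, -68), Rational(1, 8629)) = Mul(-64, Rational(1, 8629)) = Rational(-64, 8629)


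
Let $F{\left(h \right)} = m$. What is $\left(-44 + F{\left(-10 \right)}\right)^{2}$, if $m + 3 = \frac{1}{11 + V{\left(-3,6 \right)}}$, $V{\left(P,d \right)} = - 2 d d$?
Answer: $\frac{8225424}{3721} \approx 2210.5$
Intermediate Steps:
$V{\left(P,d \right)} = - 2 d^{2}$
$m = - \frac{184}{61}$ ($m = -3 + \frac{1}{11 - 2 \cdot 6^{2}} = -3 + \frac{1}{11 - 72} = -3 + \frac{1}{-61} = -3 - \frac{1}{61} = - \frac{184}{61} \approx -3.0164$)
$F{\left(h \right)} = - \frac{184}{61}$
$\left(-44 + F{\left(-10 \right)}\right)^{2} = \left(-44 - \frac{184}{61}\right)^{2} = \left(- \frac{2868}{61}\right)^{2} = \frac{8225424}{3721}$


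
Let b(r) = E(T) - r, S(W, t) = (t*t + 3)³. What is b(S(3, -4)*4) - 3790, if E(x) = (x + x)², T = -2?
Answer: -31210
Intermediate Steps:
S(W, t) = (3 + t²)³ (S(W, t) = (t² + 3)³ = (3 + t²)³)
E(x) = 4*x² (E(x) = (2*x)² = 4*x²)
b(r) = 16 - r (b(r) = 4*(-2)² - r = 4*4 - r = 16 - r)
b(S(3, -4)*4) - 3790 = (16 - (3 + (-4)²)³*4) - 3790 = (16 - (3 + 16)³*4) - 3790 = (16 - 19³*4) - 3790 = (16 - 6859*4) - 3790 = (16 - 1*27436) - 3790 = (16 - 27436) - 3790 = -27420 - 3790 = -31210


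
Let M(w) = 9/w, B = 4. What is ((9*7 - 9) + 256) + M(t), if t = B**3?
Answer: 19849/64 ≈ 310.14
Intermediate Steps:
t = 64 (t = 4**3 = 64)
((9*7 - 9) + 256) + M(t) = ((9*7 - 9) + 256) + 9/64 = ((63 - 9) + 256) + 9*(1/64) = (54 + 256) + 9/64 = 310 + 9/64 = 19849/64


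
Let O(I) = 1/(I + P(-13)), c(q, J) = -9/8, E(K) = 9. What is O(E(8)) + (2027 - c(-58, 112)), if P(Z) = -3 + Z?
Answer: 113567/56 ≈ 2028.0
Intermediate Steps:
c(q, J) = -9/8 (c(q, J) = -9*⅛ = -9/8)
O(I) = 1/(-16 + I) (O(I) = 1/(I + (-3 - 13)) = 1/(I - 16) = 1/(-16 + I))
O(E(8)) + (2027 - c(-58, 112)) = 1/(-16 + 9) + (2027 - 1*(-9/8)) = 1/(-7) + (2027 + 9/8) = -⅐ + 16225/8 = 113567/56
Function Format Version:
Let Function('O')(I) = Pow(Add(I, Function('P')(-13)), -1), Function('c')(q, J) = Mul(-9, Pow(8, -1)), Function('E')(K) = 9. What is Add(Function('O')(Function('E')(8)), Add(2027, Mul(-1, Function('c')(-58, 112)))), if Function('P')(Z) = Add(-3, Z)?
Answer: Rational(113567, 56) ≈ 2028.0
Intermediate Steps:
Function('c')(q, J) = Rational(-9, 8) (Function('c')(q, J) = Mul(-9, Rational(1, 8)) = Rational(-9, 8))
Function('O')(I) = Pow(Add(-16, I), -1) (Function('O')(I) = Pow(Add(I, Add(-3, -13)), -1) = Pow(Add(I, -16), -1) = Pow(Add(-16, I), -1))
Add(Function('O')(Function('E')(8)), Add(2027, Mul(-1, Function('c')(-58, 112)))) = Add(Pow(Add(-16, 9), -1), Add(2027, Mul(-1, Rational(-9, 8)))) = Add(Pow(-7, -1), Add(2027, Rational(9, 8))) = Add(Rational(-1, 7), Rational(16225, 8)) = Rational(113567, 56)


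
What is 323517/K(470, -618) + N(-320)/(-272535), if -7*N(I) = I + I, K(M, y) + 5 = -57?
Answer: -123437595769/23656038 ≈ -5218.0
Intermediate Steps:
K(M, y) = -62 (K(M, y) = -5 - 57 = -62)
N(I) = -2*I/7 (N(I) = -(I + I)/7 = -2*I/7)
323517/K(470, -618) + N(-320)/(-272535) = 323517/(-62) - 2/7*(-320)/(-272535) = 323517*(-1/62) + (640/7)*(-1/272535) = -323517/62 - 128/381549 = -123437595769/23656038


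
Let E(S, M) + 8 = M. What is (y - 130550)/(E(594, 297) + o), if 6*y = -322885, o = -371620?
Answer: 1106185/2227986 ≈ 0.49650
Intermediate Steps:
y = -322885/6 (y = (⅙)*(-322885) = -322885/6 ≈ -53814.)
E(S, M) = -8 + M
(y - 130550)/(E(594, 297) + o) = (-322885/6 - 130550)/((-8 + 297) - 371620) = -1106185/(6*(289 - 371620)) = -1106185/6/(-371331) = -1106185/6*(-1/371331) = 1106185/2227986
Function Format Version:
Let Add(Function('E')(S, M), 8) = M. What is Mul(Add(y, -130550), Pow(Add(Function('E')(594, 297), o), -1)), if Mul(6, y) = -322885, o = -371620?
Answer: Rational(1106185, 2227986) ≈ 0.49650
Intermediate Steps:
y = Rational(-322885, 6) (y = Mul(Rational(1, 6), -322885) = Rational(-322885, 6) ≈ -53814.)
Function('E')(S, M) = Add(-8, M)
Mul(Add(y, -130550), Pow(Add(Function('E')(594, 297), o), -1)) = Mul(Add(Rational(-322885, 6), -130550), Pow(Add(Add(-8, 297), -371620), -1)) = Mul(Rational(-1106185, 6), Pow(Add(289, -371620), -1)) = Mul(Rational(-1106185, 6), Pow(-371331, -1)) = Mul(Rational(-1106185, 6), Rational(-1, 371331)) = Rational(1106185, 2227986)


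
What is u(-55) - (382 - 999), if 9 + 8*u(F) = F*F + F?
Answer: 7897/8 ≈ 987.13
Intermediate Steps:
u(F) = -9/8 + F/8 + F**2/8 (u(F) = -9/8 + (F*F + F)/8 = -9/8 + (F**2 + F)/8 = -9/8 + (F + F**2)/8 = -9/8 + (F/8 + F**2/8) = -9/8 + F/8 + F**2/8)
u(-55) - (382 - 999) = (-9/8 + (1/8)*(-55) + (1/8)*(-55)**2) - (382 - 999) = (-9/8 - 55/8 + (1/8)*3025) - 1*(-617) = (-9/8 - 55/8 + 3025/8) + 617 = 2961/8 + 617 = 7897/8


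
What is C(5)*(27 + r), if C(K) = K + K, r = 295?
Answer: 3220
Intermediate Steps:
C(K) = 2*K
C(5)*(27 + r) = (2*5)*(27 + 295) = 10*322 = 3220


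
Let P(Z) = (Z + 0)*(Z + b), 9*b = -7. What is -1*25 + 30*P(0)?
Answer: -25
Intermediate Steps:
b = -7/9 (b = (⅑)*(-7) = -7/9 ≈ -0.77778)
P(Z) = Z*(-7/9 + Z) (P(Z) = (Z + 0)*(Z - 7/9) = Z*(-7/9 + Z))
-1*25 + 30*P(0) = -1*25 + 30*((⅑)*0*(-7 + 9*0)) = -25 + 30*((⅑)*0*(-7 + 0)) = -25 + 30*((⅑)*0*(-7)) = -25 + 30*0 = -25 + 0 = -25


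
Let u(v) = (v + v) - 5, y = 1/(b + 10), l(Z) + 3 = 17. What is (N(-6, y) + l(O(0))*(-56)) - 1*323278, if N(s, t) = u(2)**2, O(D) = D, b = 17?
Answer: -324061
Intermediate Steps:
l(Z) = 14 (l(Z) = -3 + 17 = 14)
y = 1/27 (y = 1/(17 + 10) = 1/27 ≈ 0.037037)
u(v) = -5 + 2*v (u(v) = 2*v - 5 = -5 + 2*v)
N(s, t) = 1 (N(s, t) = (-5 + 2*2)**2 = (-5 + 4)**2 = (-1)**2 = 1)
(N(-6, y) + l(O(0))*(-56)) - 1*323278 = (1 + 14*(-56)) - 1*323278 = (1 - 784) - 323278 = -783 - 323278 = -324061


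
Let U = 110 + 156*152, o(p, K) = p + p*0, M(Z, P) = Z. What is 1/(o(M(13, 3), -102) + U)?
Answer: 1/23835 ≈ 4.1955e-5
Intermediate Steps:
o(p, K) = p (o(p, K) = p + 0 = p)
U = 23822 (U = 110 + 23712 = 23822)
1/(o(M(13, 3), -102) + U) = 1/(13 + 23822) = 1/23835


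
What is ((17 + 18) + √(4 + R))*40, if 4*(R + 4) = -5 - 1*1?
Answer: 1400 + 20*I*√6 ≈ 1400.0 + 48.99*I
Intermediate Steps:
R = -11/2 (R = -4 + (-5 - 1*1)/4 = -4 + (-5 - 1)/4 = -4 + (¼)*(-6) = -4 - 3/2 = -11/2 ≈ -5.5000)
((17 + 18) + √(4 + R))*40 = ((17 + 18) + √(4 - 11/2))*40 = (35 + √(-3/2))*40 = (35 + I*√6/2)*40 = 1400 + 20*I*√6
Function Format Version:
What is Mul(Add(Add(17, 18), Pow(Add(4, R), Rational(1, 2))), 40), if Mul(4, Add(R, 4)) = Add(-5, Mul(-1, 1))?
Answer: Add(1400, Mul(20, I, Pow(6, Rational(1, 2)))) ≈ Add(1400.0, Mul(48.990, I))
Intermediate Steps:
R = Rational(-11, 2) (R = Add(-4, Mul(Rational(1, 4), Add(-5, Mul(-1, 1)))) = Add(-4, Mul(Rational(1, 4), Add(-5, -1))) = Add(-4, Mul(Rational(1, 4), -6)) = Add(-4, Rational(-3, 2)) = Rational(-11, 2) ≈ -5.5000)
Mul(Add(Add(17, 18), Pow(Add(4, R), Rational(1, 2))), 40) = Mul(Add(Add(17, 18), Pow(Add(4, Rational(-11, 2)), Rational(1, 2))), 40) = Mul(Add(35, Pow(Rational(-3, 2), Rational(1, 2))), 40) = Mul(Add(35, Mul(Rational(1, 2), I, Pow(6, Rational(1, 2)))), 40) = Add(1400, Mul(20, I, Pow(6, Rational(1, 2))))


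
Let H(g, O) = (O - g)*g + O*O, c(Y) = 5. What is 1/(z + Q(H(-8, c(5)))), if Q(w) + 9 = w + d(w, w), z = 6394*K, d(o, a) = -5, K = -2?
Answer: -1/12881 ≈ -7.7634e-5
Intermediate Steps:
H(g, O) = O² + g*(O - g) (H(g, O) = g*(O - g) + O² = O² + g*(O - g))
z = -12788 (z = 6394*(-2) = -12788)
Q(w) = -14 + w (Q(w) = -9 + (w - 5) = -9 + (-5 + w) = -14 + w)
1/(z + Q(H(-8, c(5)))) = 1/(-12788 + (-14 + (5² - 1*(-8)² + 5*(-8)))) = 1/(-12788 + (-14 + (25 - 1*64 - 40))) = 1/(-12788 + (-14 + (25 - 64 - 40))) = 1/(-12788 + (-14 - 79)) = 1/(-12788 - 93) = 1/(-12881) = -1/12881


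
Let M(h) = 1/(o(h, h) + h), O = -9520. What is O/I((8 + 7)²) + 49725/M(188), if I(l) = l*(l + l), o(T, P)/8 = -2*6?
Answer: 46318836548/10125 ≈ 4.5747e+6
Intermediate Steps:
o(T, P) = -96 (o(T, P) = 8*(-2*6) = 8*(-12) = -96)
I(l) = 2*l² (I(l) = l*(2*l) = 2*l²)
M(h) = 1/(-96 + h)
O/I((8 + 7)²) + 49725/M(188) = -9520*1/(2*(8 + 7)⁴) + 49725/(1/(-96 + 188)) = -9520/(2*(15²)²) + 49725/(1/92) = -9520/(2*225²) + 49725/(1/92) = -9520/(2*50625) + 49725*92 = -9520/101250 + 4574700 = -9520*1/101250 + 4574700 = -952/10125 + 4574700 = 46318836548/10125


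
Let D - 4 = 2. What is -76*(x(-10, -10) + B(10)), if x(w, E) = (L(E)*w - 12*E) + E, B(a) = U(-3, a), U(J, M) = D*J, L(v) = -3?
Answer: -9272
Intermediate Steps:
D = 6 (D = 4 + 2 = 6)
U(J, M) = 6*J
B(a) = -18 (B(a) = 6*(-3) = -18)
x(w, E) = -11*E - 3*w (x(w, E) = (-3*w - 12*E) + E = (-12*E - 3*w) + E = -11*E - 3*w)
-76*(x(-10, -10) + B(10)) = -76*((-11*(-10) - 3*(-10)) - 18) = -76*((110 + 30) - 18) = -76*(140 - 18) = -76*122 = -9272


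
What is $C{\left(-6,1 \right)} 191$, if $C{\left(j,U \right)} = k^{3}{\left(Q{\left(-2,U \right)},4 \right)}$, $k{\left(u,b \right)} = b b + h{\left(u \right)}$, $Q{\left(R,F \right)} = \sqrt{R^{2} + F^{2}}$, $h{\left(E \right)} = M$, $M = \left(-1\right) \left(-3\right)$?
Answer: $1310069$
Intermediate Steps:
$M = 3$
$h{\left(E \right)} = 3$
$Q{\left(R,F \right)} = \sqrt{F^{2} + R^{2}}$
$k{\left(u,b \right)} = 3 + b^{2}$ ($k{\left(u,b \right)} = b b + 3 = b^{2} + 3 = 3 + b^{2}$)
$C{\left(j,U \right)} = 6859$ ($C{\left(j,U \right)} = \left(3 + 4^{2}\right)^{3} = \left(3 + 16\right)^{3} = 19^{3} = 6859$)
$C{\left(-6,1 \right)} 191 = 6859 \cdot 191 = 1310069$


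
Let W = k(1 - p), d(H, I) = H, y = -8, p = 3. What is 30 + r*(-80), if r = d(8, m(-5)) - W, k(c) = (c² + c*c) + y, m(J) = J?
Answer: -610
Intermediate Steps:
k(c) = -8 + 2*c² (k(c) = (c² + c*c) - 8 = (c² + c²) - 8 = 2*c² - 8 = -8 + 2*c²)
W = 0 (W = -8 + 2*(1 - 1*3)² = -8 + 2*(1 - 3)² = -8 + 2*(-2)² = -8 + 2*4 = -8 + 8 = 0)
r = 8 (r = 8 - 1*0 = 8 + 0 = 8)
30 + r*(-80) = 30 + 8*(-80) = 30 - 640 = -610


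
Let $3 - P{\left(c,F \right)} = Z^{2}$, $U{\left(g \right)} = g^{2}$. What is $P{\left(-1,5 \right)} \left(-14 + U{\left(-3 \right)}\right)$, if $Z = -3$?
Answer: $30$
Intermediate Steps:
$P{\left(c,F \right)} = -6$ ($P{\left(c,F \right)} = 3 - \left(-3\right)^{2} = 3 - 9 = -6$)
$P{\left(-1,5 \right)} \left(-14 + U{\left(-3 \right)}\right) = - 6 \left(-14 + \left(-3\right)^{2}\right) = - 6 \left(-14 + 9\right) = \left(-6\right) \left(-5\right) = 30$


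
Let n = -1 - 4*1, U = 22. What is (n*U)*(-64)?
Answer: 7040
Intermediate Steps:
n = -5 (n = -1 - 4 = -5)
(n*U)*(-64) = -5*22*(-64) = -110*(-64) = 7040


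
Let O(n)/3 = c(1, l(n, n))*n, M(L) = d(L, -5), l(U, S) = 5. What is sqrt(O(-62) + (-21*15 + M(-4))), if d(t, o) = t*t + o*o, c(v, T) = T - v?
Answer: I*sqrt(1018) ≈ 31.906*I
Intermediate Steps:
d(t, o) = o**2 + t**2 (d(t, o) = t**2 + o**2 = o**2 + t**2)
M(L) = 25 + L**2 (M(L) = (-5)**2 + L**2 = 25 + L**2)
O(n) = 12*n (O(n) = 3*((5 - 1*1)*n) = 3*((5 - 1)*n) = 3*(4*n) = 12*n)
sqrt(O(-62) + (-21*15 + M(-4))) = sqrt(12*(-62) + (-21*15 + (25 + (-4)**2))) = sqrt(-744 + (-315 + (25 + 16))) = sqrt(-744 + (-315 + 41)) = sqrt(-744 - 274) = sqrt(-1018) = I*sqrt(1018)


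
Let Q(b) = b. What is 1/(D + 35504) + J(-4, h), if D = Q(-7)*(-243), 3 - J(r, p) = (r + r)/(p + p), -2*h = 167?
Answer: 18342232/6213235 ≈ 2.9521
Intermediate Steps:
h = -167/2 (h = -1/2*167 = -167/2 ≈ -83.500)
J(r, p) = 3 - r/p (J(r, p) = 3 - (r + r)/(p + p) = 3 - 2*r/(2*p) = 3 - 2*r*1/(2*p) = 3 - r/p)
D = 1701 (D = -7*(-243) = 1701)
1/(D + 35504) + J(-4, h) = 1/(1701 + 35504) + (3 - 1*(-4)/(-167/2)) = 1/37205 + (3 - 1*(-4)*(-2/167)) = 1/37205 + (3 - 8/167) = 1/37205 + 493/167 = 18342232/6213235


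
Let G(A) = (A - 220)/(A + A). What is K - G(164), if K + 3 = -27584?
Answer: -1131060/41 ≈ -27587.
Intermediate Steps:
G(A) = (-220 + A)/(2*A) (G(A) = (-220 + A)/((2*A)) = (-220 + A)*(1/(2*A)) = (-220 + A)/(2*A))
K = -27587 (K = -3 - 27584 = -27587)
K - G(164) = -27587 - (-220 + 164)/(2*164) = -27587 - (-56)/(2*164) = -27587 - 1*(-7/41) = -27587 + 7/41 = -1131060/41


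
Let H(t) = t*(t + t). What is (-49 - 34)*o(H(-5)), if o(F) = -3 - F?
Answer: 4399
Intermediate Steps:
H(t) = 2*t² (H(t) = t*(2*t) = 2*t²)
(-49 - 34)*o(H(-5)) = (-49 - 34)*(-3 - 2*(-5)²) = -83*(-3 - 2*25) = -83*(-3 - 1*50) = -83*(-3 - 50) = -83*(-53) = 4399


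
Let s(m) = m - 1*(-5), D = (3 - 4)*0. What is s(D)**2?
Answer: 25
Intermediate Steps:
D = 0 (D = -1*0 = 0)
s(m) = 5 + m (s(m) = m + 5 = 5 + m)
s(D)**2 = (5 + 0)**2 = 5**2 = 25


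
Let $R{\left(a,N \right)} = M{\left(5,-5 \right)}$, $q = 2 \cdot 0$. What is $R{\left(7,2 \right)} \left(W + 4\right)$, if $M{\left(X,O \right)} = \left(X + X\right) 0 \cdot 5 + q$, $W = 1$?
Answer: $0$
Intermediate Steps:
$q = 0$
$M{\left(X,O \right)} = 0$ ($M{\left(X,O \right)} = \left(X + X\right) 0 \cdot 5 + 0 = 2 X 0 \cdot 5 + 0 = 0 \cdot 5 + 0 = 0 + 0 = 0$)
$R{\left(a,N \right)} = 0$
$R{\left(7,2 \right)} \left(W + 4\right) = 0 \left(1 + 4\right) = 0 \cdot 5 = 0$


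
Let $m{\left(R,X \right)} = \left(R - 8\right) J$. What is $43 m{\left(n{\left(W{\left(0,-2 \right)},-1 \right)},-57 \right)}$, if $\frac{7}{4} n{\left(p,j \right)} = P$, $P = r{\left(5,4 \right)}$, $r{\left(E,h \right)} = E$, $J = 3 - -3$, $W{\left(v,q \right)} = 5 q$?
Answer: $- \frac{9288}{7} \approx -1326.9$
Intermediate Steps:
$J = 6$ ($J = 3 + 3 = 6$)
$P = 5$
$n{\left(p,j \right)} = \frac{20}{7}$ ($n{\left(p,j \right)} = \frac{4}{7} \cdot 5 = \frac{20}{7}$)
$m{\left(R,X \right)} = -48 + 6 R$ ($m{\left(R,X \right)} = \left(R - 8\right) 6 = \left(-8 + R\right) 6 = -48 + 6 R$)
$43 m{\left(n{\left(W{\left(0,-2 \right)},-1 \right)},-57 \right)} = 43 \left(-48 + 6 \cdot \frac{20}{7}\right) = 43 \left(-48 + \frac{120}{7}\right) = 43 \left(- \frac{216}{7}\right) = - \frac{9288}{7}$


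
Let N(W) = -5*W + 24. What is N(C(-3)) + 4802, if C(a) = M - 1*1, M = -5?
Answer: 4856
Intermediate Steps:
C(a) = -6 (C(a) = -5 - 1*1 = -5 - 1 = -6)
N(W) = 24 - 5*W
N(C(-3)) + 4802 = (24 - 5*(-6)) + 4802 = (24 + 30) + 4802 = 54 + 4802 = 4856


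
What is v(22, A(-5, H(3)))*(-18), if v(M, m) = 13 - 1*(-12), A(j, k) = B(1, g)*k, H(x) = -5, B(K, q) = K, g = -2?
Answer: -450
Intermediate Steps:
A(j, k) = k (A(j, k) = 1*k = k)
v(M, m) = 25 (v(M, m) = 13 + 12 = 25)
v(22, A(-5, H(3)))*(-18) = 25*(-18) = -450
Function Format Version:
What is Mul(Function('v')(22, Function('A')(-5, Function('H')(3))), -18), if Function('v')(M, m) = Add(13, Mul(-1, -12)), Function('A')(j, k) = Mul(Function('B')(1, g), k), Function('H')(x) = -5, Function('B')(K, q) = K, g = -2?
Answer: -450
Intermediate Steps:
Function('A')(j, k) = k (Function('A')(j, k) = Mul(1, k) = k)
Function('v')(M, m) = 25 (Function('v')(M, m) = Add(13, 12) = 25)
Mul(Function('v')(22, Function('A')(-5, Function('H')(3))), -18) = Mul(25, -18) = -450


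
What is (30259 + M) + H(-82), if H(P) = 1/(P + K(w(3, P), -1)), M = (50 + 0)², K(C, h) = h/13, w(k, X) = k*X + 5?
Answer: 34953840/1067 ≈ 32759.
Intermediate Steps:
w(k, X) = 5 + X*k (w(k, X) = X*k + 5 = 5 + X*k)
K(C, h) = h/13 (K(C, h) = h*(1/13) = h/13)
M = 2500 (M = 50² = 2500)
H(P) = 1/(-1/13 + P) (H(P) = 1/(P + (1/13)*(-1)) = 1/(P - 1/13) = 1/(-1/13 + P))
(30259 + M) + H(-82) = (30259 + 2500) + 13/(-1 + 13*(-82)) = 32759 + 13/(-1 - 1066) = 32759 + 13/(-1067) = 32759 + 13*(-1/1067) = 32759 - 13/1067 = 34953840/1067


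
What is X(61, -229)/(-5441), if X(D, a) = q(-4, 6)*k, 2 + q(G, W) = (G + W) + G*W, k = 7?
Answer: 168/5441 ≈ 0.030877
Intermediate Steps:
q(G, W) = -2 + G + W + G*W (q(G, W) = -2 + ((G + W) + G*W) = -2 + (G + W + G*W) = -2 + G + W + G*W)
X(D, a) = -168 (X(D, a) = (-2 - 4 + 6 - 4*6)*7 = (-2 - 4 + 6 - 24)*7 = -24*7 = -168)
X(61, -229)/(-5441) = -168/(-5441) = -168*(-1/5441) = 168/5441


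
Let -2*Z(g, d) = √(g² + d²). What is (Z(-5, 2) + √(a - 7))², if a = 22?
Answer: 89/4 - √435 ≈ 1.3933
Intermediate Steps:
Z(g, d) = -√(d² + g²)/2 (Z(g, d) = -√(g² + d²)/2 = -√(d² + g²)/2)
(Z(-5, 2) + √(a - 7))² = (-√(2² + (-5)²)/2 + √(22 - 7))² = (-√(4 + 25)/2 + √15)² = (-√29/2 + √15)² = (√15 - √29/2)²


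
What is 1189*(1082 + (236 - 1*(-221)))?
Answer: 1829871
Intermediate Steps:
1189*(1082 + (236 - 1*(-221))) = 1189*(1082 + (236 + 221)) = 1189*(1082 + 457) = 1189*1539 = 1829871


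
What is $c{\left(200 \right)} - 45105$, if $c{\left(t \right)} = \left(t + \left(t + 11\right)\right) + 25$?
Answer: $-44669$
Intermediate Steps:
$c{\left(t \right)} = 36 + 2 t$ ($c{\left(t \right)} = \left(t + \left(11 + t\right)\right) + 25 = \left(11 + 2 t\right) + 25 = 36 + 2 t$)
$c{\left(200 \right)} - 45105 = \left(36 + 2 \cdot 200\right) - 45105 = \left(36 + 400\right) - 45105 = 436 - 45105 = -44669$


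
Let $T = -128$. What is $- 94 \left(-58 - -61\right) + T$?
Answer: $-410$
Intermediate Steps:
$- 94 \left(-58 - -61\right) + T = - 94 \left(-58 - -61\right) - 128 = - 94 \left(-58 + 61\right) - 128 = \left(-94\right) 3 - 128 = -282 - 128 = -410$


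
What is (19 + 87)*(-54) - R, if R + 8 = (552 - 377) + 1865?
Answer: -7756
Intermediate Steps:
R = 2032 (R = -8 + ((552 - 377) + 1865) = -8 + (175 + 1865) = -8 + 2040 = 2032)
(19 + 87)*(-54) - R = (19 + 87)*(-54) - 1*2032 = 106*(-54) - 2032 = -5724 - 2032 = -7756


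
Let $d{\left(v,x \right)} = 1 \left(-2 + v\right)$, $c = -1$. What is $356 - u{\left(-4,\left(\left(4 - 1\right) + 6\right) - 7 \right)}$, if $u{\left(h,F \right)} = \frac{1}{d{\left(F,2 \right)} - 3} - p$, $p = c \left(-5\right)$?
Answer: $\frac{1084}{3} \approx 361.33$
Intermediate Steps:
$d{\left(v,x \right)} = -2 + v$
$p = 5$ ($p = \left(-1\right) \left(-5\right) = 5$)
$u{\left(h,F \right)} = -5 + \frac{1}{-5 + F}$ ($u{\left(h,F \right)} = \frac{1}{\left(-2 + F\right) - 3} - 5 = \frac{1}{-5 + F} - 5 = -5 + \frac{1}{-5 + F}$)
$356 - u{\left(-4,\left(\left(4 - 1\right) + 6\right) - 7 \right)} = 356 - \frac{26 - 5 \left(\left(\left(4 - 1\right) + 6\right) - 7\right)}{-5 + \left(\left(\left(4 - 1\right) + 6\right) - 7\right)} = 356 - \frac{26 - 5 \left(\left(3 + 6\right) - 7\right)}{-5 + \left(\left(3 + 6\right) - 7\right)} = 356 - \frac{26 - 5 \left(9 - 7\right)}{-5 + \left(9 - 7\right)} = 356 - \frac{26 - 10}{-5 + 2} = 356 - \frac{26 - 10}{-3} = 356 - \left(- \frac{1}{3}\right) 16 = 356 - - \frac{16}{3} = 356 + \frac{16}{3} = \frac{1084}{3}$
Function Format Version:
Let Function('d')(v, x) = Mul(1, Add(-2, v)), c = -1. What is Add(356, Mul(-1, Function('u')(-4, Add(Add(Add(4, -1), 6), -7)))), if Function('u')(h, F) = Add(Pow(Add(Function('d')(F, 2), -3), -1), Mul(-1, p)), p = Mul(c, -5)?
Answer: Rational(1084, 3) ≈ 361.33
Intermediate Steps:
Function('d')(v, x) = Add(-2, v)
p = 5 (p = Mul(-1, -5) = 5)
Function('u')(h, F) = Add(-5, Pow(Add(-5, F), -1)) (Function('u')(h, F) = Add(Pow(Add(Add(-2, F), -3), -1), Mul(-1, 5)) = Add(Pow(Add(-5, F), -1), -5) = Add(-5, Pow(Add(-5, F), -1)))
Add(356, Mul(-1, Function('u')(-4, Add(Add(Add(4, -1), 6), -7)))) = Add(356, Mul(-1, Mul(Pow(Add(-5, Add(Add(Add(4, -1), 6), -7)), -1), Add(26, Mul(-5, Add(Add(Add(4, -1), 6), -7)))))) = Add(356, Mul(-1, Mul(Pow(Add(-5, Add(Add(3, 6), -7)), -1), Add(26, Mul(-5, Add(Add(3, 6), -7)))))) = Add(356, Mul(-1, Mul(Pow(Add(-5, Add(9, -7)), -1), Add(26, Mul(-5, Add(9, -7)))))) = Add(356, Mul(-1, Mul(Pow(Add(-5, 2), -1), Add(26, Mul(-5, 2))))) = Add(356, Mul(-1, Mul(Pow(-3, -1), Add(26, -10)))) = Add(356, Mul(-1, Mul(Rational(-1, 3), 16))) = Add(356, Mul(-1, Rational(-16, 3))) = Add(356, Rational(16, 3)) = Rational(1084, 3)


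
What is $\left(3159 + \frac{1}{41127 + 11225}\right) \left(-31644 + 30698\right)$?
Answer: $- \frac{78224725337}{26176} \approx -2.9884 \cdot 10^{6}$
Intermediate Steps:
$\left(3159 + \frac{1}{41127 + 11225}\right) \left(-31644 + 30698\right) = \left(3159 + \frac{1}{52352}\right) \left(-946\right) = \frac{165379969}{52352} \left(-946\right) = - \frac{78224725337}{26176}$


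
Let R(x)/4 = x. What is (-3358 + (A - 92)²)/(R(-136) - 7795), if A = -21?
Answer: -9411/8339 ≈ -1.1286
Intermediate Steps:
R(x) = 4*x
(-3358 + (A - 92)²)/(R(-136) - 7795) = (-3358 + (-21 - 92)²)/(4*(-136) - 7795) = (-3358 + (-113)²)/(-544 - 7795) = (-3358 + 12769)/(-8339) = 9411*(-1/8339) = -9411/8339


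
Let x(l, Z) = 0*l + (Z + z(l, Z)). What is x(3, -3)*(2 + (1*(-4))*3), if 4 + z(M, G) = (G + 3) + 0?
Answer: 70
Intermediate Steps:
z(M, G) = -1 + G (z(M, G) = -4 + ((G + 3) + 0) = -4 + ((3 + G) + 0) = -4 + (3 + G) = -1 + G)
x(l, Z) = -1 + 2*Z (x(l, Z) = 0*l + (Z + (-1 + Z)) = 0 + (-1 + 2*Z) = -1 + 2*Z)
x(3, -3)*(2 + (1*(-4))*3) = (-1 + 2*(-3))*(2 + (1*(-4))*3) = (-1 - 6)*(2 - 4*3) = -7*(2 - 12) = -7*(-10) = 70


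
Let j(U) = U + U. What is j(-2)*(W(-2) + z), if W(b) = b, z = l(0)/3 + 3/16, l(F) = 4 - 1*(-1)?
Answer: 7/12 ≈ 0.58333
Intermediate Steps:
l(F) = 5 (l(F) = 4 + 1 = 5)
j(U) = 2*U
z = 89/48 (z = 5/3 + 3/16 = 89/48 ≈ 1.8542)
j(-2)*(W(-2) + z) = (2*(-2))*(-2 + 89/48) = -4*(-7/48) = 7/12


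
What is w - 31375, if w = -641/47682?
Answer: -1496023391/47682 ≈ -31375.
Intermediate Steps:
w = -641/47682 (w = -641*1/47682 = -641/47682 ≈ -0.013443)
w - 31375 = -641/47682 - 31375 = -1496023391/47682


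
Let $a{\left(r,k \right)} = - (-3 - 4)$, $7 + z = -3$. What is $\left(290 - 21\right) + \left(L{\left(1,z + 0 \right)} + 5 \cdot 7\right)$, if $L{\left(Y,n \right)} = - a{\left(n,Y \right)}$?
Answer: $297$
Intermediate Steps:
$z = -10$ ($z = -7 - 3 = -10$)
$a{\left(r,k \right)} = 7$ ($a{\left(r,k \right)} = \left(-1\right) \left(-7\right) = 7$)
$L{\left(Y,n \right)} = -7$ ($L{\left(Y,n \right)} = \left(-1\right) 7 = -7$)
$\left(290 - 21\right) + \left(L{\left(1,z + 0 \right)} + 5 \cdot 7\right) = \left(290 - 21\right) + \left(-7 + 5 \cdot 7\right) = 269 + \left(-7 + 35\right) = 269 + 28 = 297$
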